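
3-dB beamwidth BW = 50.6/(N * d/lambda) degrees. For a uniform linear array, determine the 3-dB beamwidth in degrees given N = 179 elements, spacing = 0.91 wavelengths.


0.31 deg


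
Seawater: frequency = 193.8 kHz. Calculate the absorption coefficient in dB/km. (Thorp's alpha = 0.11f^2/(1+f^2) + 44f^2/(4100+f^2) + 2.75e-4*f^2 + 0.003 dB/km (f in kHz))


f^2 = 37558.44
alpha = 0.11*37558.44/(1+37558.44) + 44*37558.44/(4100+37558.44) + 2.75e-4*37558.44 + 0.003 = 50.111

50.111 dB/km


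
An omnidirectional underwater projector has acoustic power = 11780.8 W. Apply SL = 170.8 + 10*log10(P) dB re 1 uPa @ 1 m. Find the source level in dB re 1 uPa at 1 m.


211.51 dB


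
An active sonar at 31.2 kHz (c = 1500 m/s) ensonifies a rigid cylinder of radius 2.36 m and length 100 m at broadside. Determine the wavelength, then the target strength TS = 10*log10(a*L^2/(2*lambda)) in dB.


Step 1: lambda = c/f = 1500/31200 = 0.04808 m
Step 2: TS = 10*log10(a*L^2/(2*lambda)) = 10*log10(2.36*100^2/(2*0.04808)) = 53.9

53.9 dB


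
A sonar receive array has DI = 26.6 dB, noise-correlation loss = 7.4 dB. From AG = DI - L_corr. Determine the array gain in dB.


AG = DI - L_corr = 26.6 - 7.4 = 19.2

19.2 dB


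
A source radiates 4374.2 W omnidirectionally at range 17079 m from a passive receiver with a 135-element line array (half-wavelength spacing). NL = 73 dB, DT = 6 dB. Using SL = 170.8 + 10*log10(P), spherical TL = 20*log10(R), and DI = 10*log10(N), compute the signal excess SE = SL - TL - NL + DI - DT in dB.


Step 1: SL = 170.8 + 10*log10(4374.2) = 207.21 dB
Step 2: TL = 20*log10(17079) = 84.65 dB
Step 3: DI = 10*log10(135) = 21.3 dB
Step 4: SE = SL - TL - NL + DI - DT = 207.21 - 84.65 - 73 + 21.3 - 6 = 64.86

64.86 dB


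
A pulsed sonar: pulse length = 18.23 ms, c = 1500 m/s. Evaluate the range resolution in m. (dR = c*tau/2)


dR = c*tau/2 = 1500 * 18.23e-3 / 2 = 13.6725

13.6725 m


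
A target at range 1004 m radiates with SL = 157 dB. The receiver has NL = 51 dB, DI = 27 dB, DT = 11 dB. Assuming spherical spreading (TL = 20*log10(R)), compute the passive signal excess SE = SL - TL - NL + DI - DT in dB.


61.97 dB


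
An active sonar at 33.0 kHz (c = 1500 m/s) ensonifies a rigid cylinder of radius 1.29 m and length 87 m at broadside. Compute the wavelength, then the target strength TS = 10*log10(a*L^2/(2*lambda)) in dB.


Step 1: lambda = c/f = 1500/33000 = 0.04545 m
Step 2: TS = 10*log10(a*L^2/(2*lambda)) = 10*log10(1.29*87^2/(2*0.04545)) = 50.31

50.31 dB


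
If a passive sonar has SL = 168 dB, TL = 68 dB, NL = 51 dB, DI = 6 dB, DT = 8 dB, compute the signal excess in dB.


SE = SL - TL - NL + DI - DT = 168 - 68 - 51 + 6 - 8 = 47

47 dB


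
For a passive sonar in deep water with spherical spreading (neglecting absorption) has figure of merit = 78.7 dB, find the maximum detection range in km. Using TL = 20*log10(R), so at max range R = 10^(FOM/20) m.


At max range FOM = TL, so 20*log10(R) = 78.7
R = 10^(78.7/20) = 8609.94 m = 8.61 km

8.61 km


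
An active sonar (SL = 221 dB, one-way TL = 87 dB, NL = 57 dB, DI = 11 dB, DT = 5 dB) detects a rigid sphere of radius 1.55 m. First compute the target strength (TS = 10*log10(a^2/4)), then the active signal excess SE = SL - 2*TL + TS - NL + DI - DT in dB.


Step 1: TS = 10*log10(1.55^2/4) = -2.21 dB
Step 2: SE = SL - 2*TL + TS - NL + DI - DT = 221 - 2*87 + (-2.21) - 57 + 11 - 5 = -6.21

-6.21 dB


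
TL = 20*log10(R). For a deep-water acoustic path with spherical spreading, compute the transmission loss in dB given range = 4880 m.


TL = 20*log10(4880) = 73.77

73.77 dB


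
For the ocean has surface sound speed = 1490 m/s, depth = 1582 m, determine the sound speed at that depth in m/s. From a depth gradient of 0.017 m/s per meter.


c = 1490 + 0.017 * 1582 = 1516.894

1516.894 m/s


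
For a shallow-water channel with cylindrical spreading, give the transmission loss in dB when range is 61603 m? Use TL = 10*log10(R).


TL = 10*log10(61603) = 47.9

47.9 dB


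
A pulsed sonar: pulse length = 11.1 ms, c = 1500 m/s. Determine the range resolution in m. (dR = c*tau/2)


8.325 m


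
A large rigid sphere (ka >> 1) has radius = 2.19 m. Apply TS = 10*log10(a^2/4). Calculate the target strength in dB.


TS = 10*log10(2.19^2 / 4) = 10*log10(1.199025) = 0.79

0.79 dB


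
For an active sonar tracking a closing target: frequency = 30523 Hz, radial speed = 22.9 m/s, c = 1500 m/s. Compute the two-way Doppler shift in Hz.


fd = 2*f*v/c = 2 * 30523 * 22.9 / 1500 = 931.97

931.97 Hz


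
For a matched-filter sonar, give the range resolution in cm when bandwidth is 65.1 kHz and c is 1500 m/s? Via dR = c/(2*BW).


dR = c/(2*BW) = 1500 / (2 * 65.1e3) = 0.0115 m = 1.15 cm

1.15 cm


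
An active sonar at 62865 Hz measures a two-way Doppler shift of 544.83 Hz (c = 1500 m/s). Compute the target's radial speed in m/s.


6.5 m/s


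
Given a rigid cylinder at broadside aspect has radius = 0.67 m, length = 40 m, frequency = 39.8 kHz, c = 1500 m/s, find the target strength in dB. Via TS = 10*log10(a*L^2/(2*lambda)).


lambda = 1500/39800 = 0.03769 m
TS = 10*log10(0.67*40^2/(2*0.03769)) = 41.53

41.53 dB


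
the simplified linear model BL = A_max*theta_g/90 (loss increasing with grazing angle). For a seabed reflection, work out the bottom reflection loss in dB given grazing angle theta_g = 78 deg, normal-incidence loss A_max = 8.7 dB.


BL = A_max * theta_g / 90 = 8.7 * 78 / 90 = 7.54

7.54 dB


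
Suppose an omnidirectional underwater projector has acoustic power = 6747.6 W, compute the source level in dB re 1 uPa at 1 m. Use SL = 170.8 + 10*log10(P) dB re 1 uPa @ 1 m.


SL = 170.8 + 10*log10(6747.6) = 170.8 + 38.29 = 209.09

209.09 dB


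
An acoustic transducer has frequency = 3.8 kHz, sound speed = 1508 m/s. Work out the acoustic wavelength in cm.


lambda = c/f = 1508 / 3800 = 0.3968 m = 39.68 cm

39.68 cm


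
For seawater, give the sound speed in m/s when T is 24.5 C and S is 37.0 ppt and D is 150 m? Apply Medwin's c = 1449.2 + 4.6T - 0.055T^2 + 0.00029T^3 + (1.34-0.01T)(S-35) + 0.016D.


1537.74 m/s


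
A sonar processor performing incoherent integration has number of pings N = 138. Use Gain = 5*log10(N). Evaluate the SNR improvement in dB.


10.7 dB


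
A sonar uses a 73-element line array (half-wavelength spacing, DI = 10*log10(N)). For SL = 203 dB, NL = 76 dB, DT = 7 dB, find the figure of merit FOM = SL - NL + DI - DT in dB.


Step 1: DI = 10*log10(73) = 18.63 dB
Step 2: FOM = SL - NL + DI - DT = 203 - 76 + 18.63 - 7 = 138.63

138.63 dB


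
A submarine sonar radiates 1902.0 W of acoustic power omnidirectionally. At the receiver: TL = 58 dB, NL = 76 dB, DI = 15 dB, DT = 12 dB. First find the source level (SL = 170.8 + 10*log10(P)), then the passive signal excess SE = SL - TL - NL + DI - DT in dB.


Step 1: SL = 170.8 + 10*log10(1902.0) = 203.59 dB
Step 2: SE = SL - TL - NL + DI - DT = 203.59 - 58 - 76 + 15 - 12 = 72.59

72.59 dB


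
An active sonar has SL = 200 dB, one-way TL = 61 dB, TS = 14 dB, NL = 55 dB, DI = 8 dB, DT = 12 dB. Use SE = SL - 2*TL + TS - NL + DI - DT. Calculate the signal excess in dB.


SE = SL - 2*TL + TS - NL + DI - DT = 200 - 2*61 + (14) - 55 + 8 - 12 = 33

33 dB


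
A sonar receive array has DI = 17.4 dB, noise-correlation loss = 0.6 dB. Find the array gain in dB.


16.8 dB


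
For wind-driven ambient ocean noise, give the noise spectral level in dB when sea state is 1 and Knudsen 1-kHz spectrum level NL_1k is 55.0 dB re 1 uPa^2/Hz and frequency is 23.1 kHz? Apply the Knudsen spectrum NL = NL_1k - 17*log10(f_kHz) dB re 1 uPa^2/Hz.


NL = NL_1k - 17*log10(f_kHz) = 55.0 - 17*log10(23.1) = 55.0 - (23.18) = 31.82

31.82 dB


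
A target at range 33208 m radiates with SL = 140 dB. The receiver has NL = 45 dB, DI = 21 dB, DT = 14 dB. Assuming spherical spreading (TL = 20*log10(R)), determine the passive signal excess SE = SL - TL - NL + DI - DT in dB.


Step 1: TL = 20*log10(33208) = 90.42 dB
Step 2: SE = 140 - 90.42 - 45 + 21 - 14 = 11.58

11.58 dB


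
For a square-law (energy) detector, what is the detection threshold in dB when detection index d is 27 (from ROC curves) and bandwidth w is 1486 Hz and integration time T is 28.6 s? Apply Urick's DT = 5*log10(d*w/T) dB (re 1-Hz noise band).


15.74 dB


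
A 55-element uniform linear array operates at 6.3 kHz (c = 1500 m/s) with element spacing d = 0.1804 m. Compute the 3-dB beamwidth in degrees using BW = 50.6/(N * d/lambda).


Step 1: lambda = 1500/6300 = 0.2381 m
Step 2: d/lambda = 0.1804/0.2381 = 0.7577
Step 3: BW = 50.6/(N * d/lambda) = 50.6/(55 * 0.7577) = 1.21

1.21 deg


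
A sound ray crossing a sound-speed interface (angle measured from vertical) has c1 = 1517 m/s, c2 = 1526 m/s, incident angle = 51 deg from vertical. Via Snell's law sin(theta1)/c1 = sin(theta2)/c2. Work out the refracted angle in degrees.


sin(theta2) = (c2/c1)*sin(theta1) = (1526/1517)*sin(51 deg) = 0.78176
theta2 = arcsin(0.78176) = 51.42

51.42 deg


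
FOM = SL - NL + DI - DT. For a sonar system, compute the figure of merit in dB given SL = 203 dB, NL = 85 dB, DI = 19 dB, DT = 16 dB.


121 dB


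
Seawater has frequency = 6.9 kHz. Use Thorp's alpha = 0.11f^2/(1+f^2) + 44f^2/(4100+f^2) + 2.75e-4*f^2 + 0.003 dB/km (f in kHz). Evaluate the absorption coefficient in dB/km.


f^2 = 47.61
alpha = 0.11*47.61/(1+47.61) + 44*47.61/(4100+47.61) + 2.75e-4*47.61 + 0.003 = 0.629

0.629 dB/km


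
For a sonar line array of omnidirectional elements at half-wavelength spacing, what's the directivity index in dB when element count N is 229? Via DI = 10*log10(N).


DI = 10*log10(229) = 23.6

23.6 dB


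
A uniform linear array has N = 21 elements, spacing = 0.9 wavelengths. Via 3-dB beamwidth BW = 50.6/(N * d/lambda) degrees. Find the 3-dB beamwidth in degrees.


2.68 deg


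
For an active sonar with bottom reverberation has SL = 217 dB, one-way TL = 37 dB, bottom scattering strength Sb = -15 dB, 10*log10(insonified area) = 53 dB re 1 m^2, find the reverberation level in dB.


181 dB


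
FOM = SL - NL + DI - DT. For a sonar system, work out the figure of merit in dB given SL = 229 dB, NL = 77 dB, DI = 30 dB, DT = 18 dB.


164 dB


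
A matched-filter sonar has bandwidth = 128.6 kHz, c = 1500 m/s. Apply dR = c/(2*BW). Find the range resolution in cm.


dR = c/(2*BW) = 1500 / (2 * 128.6e3) = 0.0058 m = 0.58 cm

0.58 cm


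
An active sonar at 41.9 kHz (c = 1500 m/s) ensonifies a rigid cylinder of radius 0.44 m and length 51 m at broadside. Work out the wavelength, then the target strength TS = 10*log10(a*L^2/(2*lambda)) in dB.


Step 1: lambda = c/f = 1500/41900 = 0.0358 m
Step 2: TS = 10*log10(a*L^2/(2*lambda)) = 10*log10(0.44*51^2/(2*0.0358)) = 42.04

42.04 dB


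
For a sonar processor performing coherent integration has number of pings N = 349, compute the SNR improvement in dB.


25.43 dB


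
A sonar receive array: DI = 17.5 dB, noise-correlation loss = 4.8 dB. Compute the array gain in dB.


12.7 dB


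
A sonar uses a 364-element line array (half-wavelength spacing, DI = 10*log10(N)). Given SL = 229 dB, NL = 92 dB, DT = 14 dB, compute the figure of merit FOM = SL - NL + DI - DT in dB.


Step 1: DI = 10*log10(364) = 25.61 dB
Step 2: FOM = SL - NL + DI - DT = 229 - 92 + 25.61 - 14 = 148.61

148.61 dB


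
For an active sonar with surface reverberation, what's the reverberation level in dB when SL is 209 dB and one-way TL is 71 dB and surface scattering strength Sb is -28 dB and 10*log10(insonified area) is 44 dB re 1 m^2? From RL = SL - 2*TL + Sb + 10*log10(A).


RL = SL - 2*TL + Sb + 10*log10(A) = 209 - 2*71 + (-28) + 44 = 83

83 dB


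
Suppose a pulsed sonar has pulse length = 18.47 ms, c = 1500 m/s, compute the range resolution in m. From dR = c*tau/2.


dR = c*tau/2 = 1500 * 18.47e-3 / 2 = 13.8525

13.8525 m


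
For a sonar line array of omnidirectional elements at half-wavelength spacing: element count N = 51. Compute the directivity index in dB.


DI = 10*log10(51) = 17.08

17.08 dB


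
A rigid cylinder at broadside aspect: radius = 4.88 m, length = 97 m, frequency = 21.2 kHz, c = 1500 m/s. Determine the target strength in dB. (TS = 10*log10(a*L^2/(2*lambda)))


lambda = 1500/21200 = 0.07075 m
TS = 10*log10(4.88*97^2/(2*0.07075)) = 55.11

55.11 dB


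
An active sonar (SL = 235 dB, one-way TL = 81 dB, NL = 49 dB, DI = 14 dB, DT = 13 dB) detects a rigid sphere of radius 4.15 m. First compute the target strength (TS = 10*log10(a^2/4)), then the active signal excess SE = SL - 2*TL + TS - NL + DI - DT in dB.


Step 1: TS = 10*log10(4.15^2/4) = 6.34 dB
Step 2: SE = SL - 2*TL + TS - NL + DI - DT = 235 - 2*81 + (6.34) - 49 + 14 - 13 = 31.34

31.34 dB


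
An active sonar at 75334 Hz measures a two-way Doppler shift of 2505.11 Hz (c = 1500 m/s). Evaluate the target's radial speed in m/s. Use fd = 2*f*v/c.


From fd = 2*f*v/c, v = c*fd/(2*f) = 1500 * 2505.11 / (2*75334) = 24.94

24.94 m/s


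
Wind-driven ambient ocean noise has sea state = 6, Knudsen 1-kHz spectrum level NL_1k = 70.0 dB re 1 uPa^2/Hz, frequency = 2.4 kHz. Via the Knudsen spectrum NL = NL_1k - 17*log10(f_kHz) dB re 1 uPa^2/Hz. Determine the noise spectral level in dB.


NL = NL_1k - 17*log10(f_kHz) = 70.0 - 17*log10(2.4) = 70.0 - (6.46) = 63.54

63.54 dB


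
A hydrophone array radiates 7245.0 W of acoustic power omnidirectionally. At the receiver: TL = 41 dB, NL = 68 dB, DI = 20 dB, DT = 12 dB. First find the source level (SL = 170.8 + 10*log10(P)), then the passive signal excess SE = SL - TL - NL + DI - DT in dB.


Step 1: SL = 170.8 + 10*log10(7245.0) = 209.4 dB
Step 2: SE = SL - TL - NL + DI - DT = 209.4 - 41 - 68 + 20 - 12 = 108.4

108.4 dB


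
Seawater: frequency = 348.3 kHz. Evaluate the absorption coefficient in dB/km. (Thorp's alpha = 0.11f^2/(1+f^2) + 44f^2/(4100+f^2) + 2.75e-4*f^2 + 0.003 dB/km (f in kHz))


f^2 = 121312.89
alpha = 0.11*121312.89/(1+121312.89) + 44*121312.89/(4100+121312.89) + 2.75e-4*121312.89 + 0.003 = 76.036

76.036 dB/km


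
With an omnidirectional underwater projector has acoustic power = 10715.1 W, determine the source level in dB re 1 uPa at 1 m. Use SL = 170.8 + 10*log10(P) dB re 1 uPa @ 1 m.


SL = 170.8 + 10*log10(10715.1) = 170.8 + 40.3 = 211.1

211.1 dB


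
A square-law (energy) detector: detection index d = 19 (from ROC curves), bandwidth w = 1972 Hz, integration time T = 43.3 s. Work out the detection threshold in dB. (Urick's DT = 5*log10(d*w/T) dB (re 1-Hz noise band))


DT = 5*log10(d*w/T) = 5*log10(19 * 1972 / 43.3) = 5*log10(865.31) = 14.69

14.69 dB


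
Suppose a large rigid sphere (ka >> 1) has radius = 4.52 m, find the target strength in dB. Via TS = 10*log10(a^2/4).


TS = 10*log10(4.52^2 / 4) = 10*log10(5.1076) = 7.08

7.08 dB


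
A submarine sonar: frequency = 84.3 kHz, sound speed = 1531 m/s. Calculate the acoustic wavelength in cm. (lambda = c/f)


lambda = c/f = 1531 / 84300 = 0.0182 m = 1.82 cm

1.82 cm


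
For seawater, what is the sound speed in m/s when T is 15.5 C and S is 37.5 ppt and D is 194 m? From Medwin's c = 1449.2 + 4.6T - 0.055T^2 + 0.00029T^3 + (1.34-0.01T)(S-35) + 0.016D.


c = 1449.2 + 4.6*15.5 - 0.055*15.5^2 + 0.00029*15.5^3 + (1.34 - 0.01*15.5)*(37.5 - 35) + 0.016*194 = 1514.43

1514.43 m/s


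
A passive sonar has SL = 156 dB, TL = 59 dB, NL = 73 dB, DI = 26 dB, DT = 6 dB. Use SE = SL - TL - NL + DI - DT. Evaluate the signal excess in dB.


44 dB


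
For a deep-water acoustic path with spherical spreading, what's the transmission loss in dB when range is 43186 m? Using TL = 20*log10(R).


TL = 20*log10(43186) = 92.71

92.71 dB


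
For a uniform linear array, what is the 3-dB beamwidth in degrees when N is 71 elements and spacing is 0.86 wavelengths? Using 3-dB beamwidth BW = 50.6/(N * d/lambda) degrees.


BW = 50.6 / (71 * 0.86) = 50.6 / 61.06 = 0.83

0.83 deg


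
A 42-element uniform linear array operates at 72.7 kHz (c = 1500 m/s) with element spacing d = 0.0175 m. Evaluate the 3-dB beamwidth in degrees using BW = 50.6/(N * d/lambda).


Step 1: lambda = 1500/72700 = 0.02063 m
Step 2: d/lambda = 0.0175/0.02063 = 0.8483
Step 3: BW = 50.6/(N * d/lambda) = 50.6/(42 * 0.8483) = 1.42

1.42 deg


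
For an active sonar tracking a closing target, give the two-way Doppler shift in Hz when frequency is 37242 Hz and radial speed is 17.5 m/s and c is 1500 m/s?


fd = 2*f*v/c = 2 * 37242 * 17.5 / 1500 = 868.98

868.98 Hz


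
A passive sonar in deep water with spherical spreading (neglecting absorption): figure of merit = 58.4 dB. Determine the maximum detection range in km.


At max range FOM = TL, so 20*log10(R) = 58.4
R = 10^(58.4/20) = 831.76 m = 0.83 km

0.83 km


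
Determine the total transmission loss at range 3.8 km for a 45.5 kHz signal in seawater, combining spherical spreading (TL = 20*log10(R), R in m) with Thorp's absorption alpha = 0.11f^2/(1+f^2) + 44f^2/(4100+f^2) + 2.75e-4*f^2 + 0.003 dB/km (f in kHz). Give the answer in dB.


130.29 dB


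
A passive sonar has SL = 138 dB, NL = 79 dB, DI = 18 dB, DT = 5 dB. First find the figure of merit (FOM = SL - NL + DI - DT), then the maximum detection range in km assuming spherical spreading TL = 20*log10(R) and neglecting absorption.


Step 1: FOM = SL - NL + DI - DT = 138 - 79 + 18 - 5 = 72 dB
Step 2: at max range FOM = TL = 20*log10(R), so R = 10^(72/20) = 3981.07 m = 3.98 km

3.98 km


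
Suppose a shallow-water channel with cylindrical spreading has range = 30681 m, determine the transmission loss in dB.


TL = 10*log10(30681) = 44.87

44.87 dB


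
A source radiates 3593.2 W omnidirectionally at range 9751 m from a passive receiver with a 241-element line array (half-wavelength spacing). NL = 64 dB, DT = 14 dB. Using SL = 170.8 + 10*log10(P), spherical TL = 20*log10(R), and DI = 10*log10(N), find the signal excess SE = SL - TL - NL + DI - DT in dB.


Step 1: SL = 170.8 + 10*log10(3593.2) = 206.35 dB
Step 2: TL = 20*log10(9751) = 79.78 dB
Step 3: DI = 10*log10(241) = 23.82 dB
Step 4: SE = SL - TL - NL + DI - DT = 206.35 - 79.78 - 64 + 23.82 - 14 = 72.39

72.39 dB


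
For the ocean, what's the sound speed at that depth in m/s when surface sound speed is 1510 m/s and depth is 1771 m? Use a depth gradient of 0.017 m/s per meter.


c = 1510 + 0.017 * 1771 = 1540.107

1540.107 m/s


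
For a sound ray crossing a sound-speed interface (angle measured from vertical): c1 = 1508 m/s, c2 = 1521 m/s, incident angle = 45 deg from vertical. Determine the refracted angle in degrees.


sin(theta2) = (c2/c1)*sin(theta1) = (1521/1508)*sin(45 deg) = 0.7132
theta2 = arcsin(0.7132) = 45.5

45.5 deg


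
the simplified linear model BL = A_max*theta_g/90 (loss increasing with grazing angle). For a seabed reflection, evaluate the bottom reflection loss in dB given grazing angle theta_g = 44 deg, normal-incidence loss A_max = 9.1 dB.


4.45 dB


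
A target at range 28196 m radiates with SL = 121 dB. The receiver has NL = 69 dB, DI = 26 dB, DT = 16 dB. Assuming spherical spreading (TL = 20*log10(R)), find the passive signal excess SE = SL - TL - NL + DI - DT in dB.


Step 1: TL = 20*log10(28196) = 89.0 dB
Step 2: SE = 121 - 89.0 - 69 + 26 - 16 = -27.0

-27.0 dB


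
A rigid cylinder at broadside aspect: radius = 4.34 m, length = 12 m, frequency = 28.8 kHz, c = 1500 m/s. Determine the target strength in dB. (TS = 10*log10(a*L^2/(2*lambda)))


lambda = 1500/28800 = 0.05208 m
TS = 10*log10(4.34*12^2/(2*0.05208)) = 37.78

37.78 dB


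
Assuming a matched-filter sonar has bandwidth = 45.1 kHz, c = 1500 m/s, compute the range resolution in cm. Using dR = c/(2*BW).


1.66 cm


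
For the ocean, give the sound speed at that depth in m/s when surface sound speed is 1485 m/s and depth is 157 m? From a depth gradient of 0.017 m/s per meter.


c = 1485 + 0.017 * 157 = 1487.669

1487.669 m/s


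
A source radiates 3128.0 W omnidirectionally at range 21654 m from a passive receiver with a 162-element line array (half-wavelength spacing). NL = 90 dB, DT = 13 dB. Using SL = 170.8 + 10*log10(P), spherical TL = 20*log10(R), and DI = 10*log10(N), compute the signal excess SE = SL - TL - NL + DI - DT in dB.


38.14 dB


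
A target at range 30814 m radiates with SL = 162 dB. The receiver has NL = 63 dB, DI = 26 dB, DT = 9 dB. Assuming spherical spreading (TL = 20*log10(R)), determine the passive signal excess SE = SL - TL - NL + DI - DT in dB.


26.23 dB


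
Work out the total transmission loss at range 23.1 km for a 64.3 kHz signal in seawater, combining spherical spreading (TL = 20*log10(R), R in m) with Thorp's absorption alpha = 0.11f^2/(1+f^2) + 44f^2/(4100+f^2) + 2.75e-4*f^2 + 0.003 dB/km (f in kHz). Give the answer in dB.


Step 1 (Thorp): alpha = 0.11*4134.49/(1+4134.49) + 44*4134.49/(4100+4134.49) + 2.75e-4*4134.49 + 0.003 = 23.3421 dB/km
Step 2: TL_spread = 20*log10(23100) = 87.27 dB
Step 3: TL_abs = alpha*R = 23.3421 * 23.1 = 539.2 dB
Step 4: TL_total = 87.27 + 539.2 = 626.47

626.47 dB


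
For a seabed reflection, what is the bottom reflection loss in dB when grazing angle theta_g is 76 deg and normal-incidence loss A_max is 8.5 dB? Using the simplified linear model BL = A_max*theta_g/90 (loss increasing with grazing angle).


7.18 dB


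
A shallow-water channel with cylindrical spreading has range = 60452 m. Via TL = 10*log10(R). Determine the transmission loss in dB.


TL = 10*log10(60452) = 47.81

47.81 dB


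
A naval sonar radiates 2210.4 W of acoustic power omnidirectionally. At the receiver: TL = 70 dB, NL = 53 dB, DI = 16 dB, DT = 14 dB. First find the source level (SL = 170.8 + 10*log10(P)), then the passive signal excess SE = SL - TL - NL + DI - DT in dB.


Step 1: SL = 170.8 + 10*log10(2210.4) = 204.24 dB
Step 2: SE = SL - TL - NL + DI - DT = 204.24 - 70 - 53 + 16 - 14 = 83.24

83.24 dB


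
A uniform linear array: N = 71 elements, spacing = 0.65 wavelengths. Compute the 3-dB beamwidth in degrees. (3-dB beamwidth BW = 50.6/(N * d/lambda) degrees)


1.1 deg


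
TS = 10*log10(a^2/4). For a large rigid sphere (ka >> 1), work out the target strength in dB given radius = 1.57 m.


TS = 10*log10(1.57^2 / 4) = 10*log10(0.616225) = -2.1

-2.1 dB


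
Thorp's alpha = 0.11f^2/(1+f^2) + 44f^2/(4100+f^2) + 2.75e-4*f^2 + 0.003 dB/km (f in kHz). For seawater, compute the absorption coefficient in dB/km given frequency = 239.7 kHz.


56.983 dB/km


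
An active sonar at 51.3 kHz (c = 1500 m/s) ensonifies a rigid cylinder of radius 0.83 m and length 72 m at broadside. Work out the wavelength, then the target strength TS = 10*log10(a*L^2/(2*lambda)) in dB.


Step 1: lambda = c/f = 1500/51300 = 0.02924 m
Step 2: TS = 10*log10(a*L^2/(2*lambda)) = 10*log10(0.83*72^2/(2*0.02924)) = 48.67

48.67 dB


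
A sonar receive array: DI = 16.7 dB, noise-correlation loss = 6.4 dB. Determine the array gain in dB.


AG = DI - L_corr = 16.7 - 6.4 = 10.3

10.3 dB


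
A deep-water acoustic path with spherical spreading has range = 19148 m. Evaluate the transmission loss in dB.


TL = 20*log10(19148) = 85.64

85.64 dB


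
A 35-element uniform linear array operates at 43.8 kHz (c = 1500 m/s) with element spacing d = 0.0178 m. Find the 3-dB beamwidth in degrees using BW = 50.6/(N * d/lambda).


2.78 deg


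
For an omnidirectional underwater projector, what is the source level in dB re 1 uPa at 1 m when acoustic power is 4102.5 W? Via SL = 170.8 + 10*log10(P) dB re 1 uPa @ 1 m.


SL = 170.8 + 10*log10(4102.5) = 170.8 + 36.13 = 206.93

206.93 dB


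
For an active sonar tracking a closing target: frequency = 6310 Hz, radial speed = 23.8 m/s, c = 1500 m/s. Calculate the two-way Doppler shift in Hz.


fd = 2*f*v/c = 2 * 6310 * 23.8 / 1500 = 200.24

200.24 Hz


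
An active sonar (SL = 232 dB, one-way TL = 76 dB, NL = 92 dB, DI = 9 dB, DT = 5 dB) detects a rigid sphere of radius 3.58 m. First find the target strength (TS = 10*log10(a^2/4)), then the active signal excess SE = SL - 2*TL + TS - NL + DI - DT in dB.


Step 1: TS = 10*log10(3.58^2/4) = 5.06 dB
Step 2: SE = SL - 2*TL + TS - NL + DI - DT = 232 - 2*76 + (5.06) - 92 + 9 - 5 = -2.94

-2.94 dB


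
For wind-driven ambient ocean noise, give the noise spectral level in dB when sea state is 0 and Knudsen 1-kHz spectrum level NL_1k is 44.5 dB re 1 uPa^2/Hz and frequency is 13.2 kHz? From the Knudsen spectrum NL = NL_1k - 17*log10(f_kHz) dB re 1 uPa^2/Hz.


NL = NL_1k - 17*log10(f_kHz) = 44.5 - 17*log10(13.2) = 44.5 - (19.05) = 25.45

25.45 dB


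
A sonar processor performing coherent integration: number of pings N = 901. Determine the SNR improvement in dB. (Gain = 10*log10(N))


Gain = 10*log10(901) = 29.55

29.55 dB


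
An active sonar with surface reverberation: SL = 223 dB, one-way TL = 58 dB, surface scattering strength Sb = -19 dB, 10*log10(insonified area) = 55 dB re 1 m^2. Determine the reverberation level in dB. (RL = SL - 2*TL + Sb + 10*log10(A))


143 dB


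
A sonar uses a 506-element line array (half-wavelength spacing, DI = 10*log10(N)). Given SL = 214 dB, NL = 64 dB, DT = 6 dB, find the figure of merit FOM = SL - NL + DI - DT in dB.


Step 1: DI = 10*log10(506) = 27.04 dB
Step 2: FOM = SL - NL + DI - DT = 214 - 64 + 27.04 - 6 = 171.04

171.04 dB


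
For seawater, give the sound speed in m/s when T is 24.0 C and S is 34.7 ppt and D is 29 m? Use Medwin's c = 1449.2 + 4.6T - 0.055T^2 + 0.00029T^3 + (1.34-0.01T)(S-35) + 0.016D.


c = 1449.2 + 4.6*24.0 - 0.055*24.0^2 + 0.00029*24.0^3 + (1.34 - 0.01*24.0)*(34.7 - 35) + 0.016*29 = 1532.06

1532.06 m/s


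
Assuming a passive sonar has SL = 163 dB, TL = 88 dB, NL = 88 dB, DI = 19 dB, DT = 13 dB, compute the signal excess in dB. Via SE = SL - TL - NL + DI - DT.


SE = SL - TL - NL + DI - DT = 163 - 88 - 88 + 19 - 13 = -7

-7 dB


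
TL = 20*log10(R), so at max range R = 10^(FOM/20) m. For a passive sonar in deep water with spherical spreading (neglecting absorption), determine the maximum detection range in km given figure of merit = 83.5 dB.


14.96 km


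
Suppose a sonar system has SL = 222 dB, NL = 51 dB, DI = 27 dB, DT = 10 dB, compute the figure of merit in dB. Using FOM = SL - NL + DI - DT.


FOM = SL - NL + DI - DT = 222 - 51 + 27 - 10 = 188

188 dB


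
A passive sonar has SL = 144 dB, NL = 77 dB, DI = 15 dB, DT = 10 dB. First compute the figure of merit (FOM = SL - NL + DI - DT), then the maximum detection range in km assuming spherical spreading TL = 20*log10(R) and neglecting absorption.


Step 1: FOM = SL - NL + DI - DT = 144 - 77 + 15 - 10 = 72 dB
Step 2: at max range FOM = TL = 20*log10(R), so R = 10^(72/20) = 3981.07 m = 3.98 km

3.98 km


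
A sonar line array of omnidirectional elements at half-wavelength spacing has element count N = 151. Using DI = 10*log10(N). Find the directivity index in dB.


DI = 10*log10(151) = 21.79

21.79 dB


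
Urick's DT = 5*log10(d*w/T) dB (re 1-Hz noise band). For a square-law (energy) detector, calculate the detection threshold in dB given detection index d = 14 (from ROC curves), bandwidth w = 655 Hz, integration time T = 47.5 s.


11.43 dB


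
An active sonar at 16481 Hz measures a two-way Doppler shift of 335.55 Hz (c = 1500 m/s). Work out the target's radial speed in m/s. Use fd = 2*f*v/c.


15.27 m/s


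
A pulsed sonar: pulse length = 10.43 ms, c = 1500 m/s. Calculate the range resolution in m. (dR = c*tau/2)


dR = c*tau/2 = 1500 * 10.43e-3 / 2 = 7.8225

7.8225 m


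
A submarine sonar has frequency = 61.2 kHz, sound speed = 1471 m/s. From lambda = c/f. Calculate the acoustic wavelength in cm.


lambda = c/f = 1471 / 61200 = 0.024 m = 2.4 cm

2.4 cm


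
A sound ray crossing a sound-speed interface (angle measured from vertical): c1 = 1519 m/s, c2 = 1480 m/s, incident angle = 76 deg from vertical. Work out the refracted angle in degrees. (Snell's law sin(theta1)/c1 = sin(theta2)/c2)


70.98 deg


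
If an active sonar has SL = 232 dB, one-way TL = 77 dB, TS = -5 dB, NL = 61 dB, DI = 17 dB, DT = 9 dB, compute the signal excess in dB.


SE = SL - 2*TL + TS - NL + DI - DT = 232 - 2*77 + (-5) - 61 + 17 - 9 = 20

20 dB


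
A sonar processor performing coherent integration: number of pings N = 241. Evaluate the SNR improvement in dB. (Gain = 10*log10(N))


Gain = 10*log10(241) = 23.82

23.82 dB


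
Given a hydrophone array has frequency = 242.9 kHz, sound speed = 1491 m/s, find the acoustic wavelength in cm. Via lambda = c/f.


lambda = c/f = 1491 / 242900 = 0.0061 m = 0.61 cm

0.61 cm


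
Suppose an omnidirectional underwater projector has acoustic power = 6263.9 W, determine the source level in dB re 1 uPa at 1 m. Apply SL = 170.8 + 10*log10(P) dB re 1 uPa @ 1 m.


208.77 dB


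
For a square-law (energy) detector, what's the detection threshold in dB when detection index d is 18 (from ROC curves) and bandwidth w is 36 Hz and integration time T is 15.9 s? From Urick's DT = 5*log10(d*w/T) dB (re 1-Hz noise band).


DT = 5*log10(d*w/T) = 5*log10(18 * 36 / 15.9) = 5*log10(40.75) = 8.05

8.05 dB


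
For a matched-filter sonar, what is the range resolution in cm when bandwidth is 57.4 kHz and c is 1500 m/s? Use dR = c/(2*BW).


dR = c/(2*BW) = 1500 / (2 * 57.4e3) = 0.0131 m = 1.31 cm

1.31 cm


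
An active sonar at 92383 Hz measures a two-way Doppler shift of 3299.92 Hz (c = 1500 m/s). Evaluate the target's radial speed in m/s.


26.79 m/s


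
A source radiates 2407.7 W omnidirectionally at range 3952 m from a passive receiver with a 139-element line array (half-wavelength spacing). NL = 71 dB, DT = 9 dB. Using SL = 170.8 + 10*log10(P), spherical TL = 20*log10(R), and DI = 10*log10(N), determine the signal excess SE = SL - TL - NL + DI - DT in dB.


Step 1: SL = 170.8 + 10*log10(2407.7) = 204.62 dB
Step 2: TL = 20*log10(3952) = 71.94 dB
Step 3: DI = 10*log10(139) = 21.43 dB
Step 4: SE = SL - TL - NL + DI - DT = 204.62 - 71.94 - 71 + 21.43 - 9 = 74.11

74.11 dB


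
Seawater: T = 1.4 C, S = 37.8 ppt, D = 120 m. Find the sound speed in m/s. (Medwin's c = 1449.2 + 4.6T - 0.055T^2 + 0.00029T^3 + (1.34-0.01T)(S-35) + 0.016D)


c = 1449.2 + 4.6*1.4 - 0.055*1.4^2 + 0.00029*1.4^3 + (1.34 - 0.01*1.4)*(37.8 - 35) + 0.016*120 = 1461.17

1461.17 m/s


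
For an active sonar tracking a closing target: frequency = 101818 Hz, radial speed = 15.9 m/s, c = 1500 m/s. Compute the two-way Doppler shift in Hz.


2158.54 Hz


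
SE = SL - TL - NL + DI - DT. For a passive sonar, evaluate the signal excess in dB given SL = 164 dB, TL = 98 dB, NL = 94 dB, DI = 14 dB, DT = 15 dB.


SE = SL - TL - NL + DI - DT = 164 - 98 - 94 + 14 - 15 = -29

-29 dB


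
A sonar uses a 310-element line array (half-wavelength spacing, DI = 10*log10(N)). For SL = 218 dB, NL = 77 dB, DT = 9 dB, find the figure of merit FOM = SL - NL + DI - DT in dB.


156.91 dB


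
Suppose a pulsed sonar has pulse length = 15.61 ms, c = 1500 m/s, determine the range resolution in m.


dR = c*tau/2 = 1500 * 15.61e-3 / 2 = 11.7075

11.7075 m


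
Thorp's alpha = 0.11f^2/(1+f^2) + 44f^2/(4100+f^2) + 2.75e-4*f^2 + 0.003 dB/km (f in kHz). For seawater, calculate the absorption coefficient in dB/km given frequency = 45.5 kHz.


f^2 = 2070.25
alpha = 0.11*2070.25/(1+2070.25) + 44*2070.25/(4100+2070.25) + 2.75e-4*2070.25 + 0.003 = 15.445

15.445 dB/km


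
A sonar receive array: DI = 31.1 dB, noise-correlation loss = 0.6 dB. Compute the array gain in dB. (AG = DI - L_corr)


30.5 dB


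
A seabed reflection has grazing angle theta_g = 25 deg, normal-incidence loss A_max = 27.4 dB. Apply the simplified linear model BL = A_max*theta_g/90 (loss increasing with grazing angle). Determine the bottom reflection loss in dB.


BL = A_max * theta_g / 90 = 27.4 * 25 / 90 = 7.61

7.61 dB


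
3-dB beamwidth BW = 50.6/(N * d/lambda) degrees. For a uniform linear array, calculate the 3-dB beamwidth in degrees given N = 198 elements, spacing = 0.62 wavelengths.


BW = 50.6 / (198 * 0.62) = 50.6 / 122.76 = 0.41

0.41 deg


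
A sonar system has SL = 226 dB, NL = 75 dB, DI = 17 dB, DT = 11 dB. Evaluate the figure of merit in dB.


FOM = SL - NL + DI - DT = 226 - 75 + 17 - 11 = 157

157 dB


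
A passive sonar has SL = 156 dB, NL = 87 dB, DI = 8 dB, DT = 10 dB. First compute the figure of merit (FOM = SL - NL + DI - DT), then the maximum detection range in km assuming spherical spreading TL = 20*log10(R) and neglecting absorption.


Step 1: FOM = SL - NL + DI - DT = 156 - 87 + 8 - 10 = 67 dB
Step 2: at max range FOM = TL = 20*log10(R), so R = 10^(67/20) = 2238.72 m = 2.24 km

2.24 km


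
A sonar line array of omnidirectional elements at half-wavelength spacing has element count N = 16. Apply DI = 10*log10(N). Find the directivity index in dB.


12.04 dB


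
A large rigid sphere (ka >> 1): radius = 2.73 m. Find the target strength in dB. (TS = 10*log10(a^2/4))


TS = 10*log10(2.73^2 / 4) = 10*log10(1.863225) = 2.7

2.7 dB


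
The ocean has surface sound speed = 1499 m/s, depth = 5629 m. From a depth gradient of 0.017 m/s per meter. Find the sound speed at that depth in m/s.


1594.693 m/s


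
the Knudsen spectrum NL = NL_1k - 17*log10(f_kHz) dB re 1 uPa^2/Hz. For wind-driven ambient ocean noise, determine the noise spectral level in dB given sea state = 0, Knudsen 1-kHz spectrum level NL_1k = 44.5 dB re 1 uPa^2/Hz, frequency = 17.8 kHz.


23.24 dB


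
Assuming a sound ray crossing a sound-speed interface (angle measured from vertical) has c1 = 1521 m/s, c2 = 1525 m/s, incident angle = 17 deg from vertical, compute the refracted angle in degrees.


17.05 deg


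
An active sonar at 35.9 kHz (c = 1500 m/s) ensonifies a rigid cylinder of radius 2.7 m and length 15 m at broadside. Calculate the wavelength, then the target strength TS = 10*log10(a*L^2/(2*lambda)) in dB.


Step 1: lambda = c/f = 1500/35900 = 0.04178 m
Step 2: TS = 10*log10(a*L^2/(2*lambda)) = 10*log10(2.7*15^2/(2*0.04178)) = 38.62

38.62 dB


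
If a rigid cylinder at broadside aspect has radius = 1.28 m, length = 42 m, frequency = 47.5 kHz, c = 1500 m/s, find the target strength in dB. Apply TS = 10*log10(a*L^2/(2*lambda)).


lambda = 1500/47500 = 0.03158 m
TS = 10*log10(1.28*42^2/(2*0.03158)) = 45.53

45.53 dB


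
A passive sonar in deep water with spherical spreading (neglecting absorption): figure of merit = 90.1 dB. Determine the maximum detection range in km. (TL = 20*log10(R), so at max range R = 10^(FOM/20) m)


31.99 km


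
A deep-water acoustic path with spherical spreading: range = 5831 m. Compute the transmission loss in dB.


TL = 20*log10(5831) = 75.31

75.31 dB


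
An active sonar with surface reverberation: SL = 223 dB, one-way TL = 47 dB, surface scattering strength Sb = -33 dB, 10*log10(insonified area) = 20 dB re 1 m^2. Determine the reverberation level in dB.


116 dB


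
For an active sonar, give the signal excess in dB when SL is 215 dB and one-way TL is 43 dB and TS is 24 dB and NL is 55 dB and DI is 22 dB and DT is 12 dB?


SE = SL - 2*TL + TS - NL + DI - DT = 215 - 2*43 + (24) - 55 + 22 - 12 = 108

108 dB


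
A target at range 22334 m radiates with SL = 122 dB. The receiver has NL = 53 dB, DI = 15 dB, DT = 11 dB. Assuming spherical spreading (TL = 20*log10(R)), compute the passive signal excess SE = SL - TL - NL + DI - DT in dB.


-13.98 dB


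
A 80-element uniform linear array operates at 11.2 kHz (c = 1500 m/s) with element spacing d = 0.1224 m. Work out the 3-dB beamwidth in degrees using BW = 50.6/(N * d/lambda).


Step 1: lambda = 1500/11200 = 0.13393 m
Step 2: d/lambda = 0.1224/0.13393 = 0.9139
Step 3: BW = 50.6/(N * d/lambda) = 50.6/(80 * 0.9139) = 0.69

0.69 deg


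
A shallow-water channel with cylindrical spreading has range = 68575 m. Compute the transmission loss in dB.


TL = 10*log10(68575) = 48.36

48.36 dB


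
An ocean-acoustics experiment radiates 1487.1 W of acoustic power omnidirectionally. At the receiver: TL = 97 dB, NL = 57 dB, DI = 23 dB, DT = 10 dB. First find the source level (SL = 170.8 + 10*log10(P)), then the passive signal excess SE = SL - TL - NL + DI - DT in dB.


Step 1: SL = 170.8 + 10*log10(1487.1) = 202.52 dB
Step 2: SE = SL - TL - NL + DI - DT = 202.52 - 97 - 57 + 23 - 10 = 61.52

61.52 dB


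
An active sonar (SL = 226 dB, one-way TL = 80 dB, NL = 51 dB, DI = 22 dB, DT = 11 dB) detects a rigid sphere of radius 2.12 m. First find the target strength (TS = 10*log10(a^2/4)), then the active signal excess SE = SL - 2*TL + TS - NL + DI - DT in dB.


Step 1: TS = 10*log10(2.12^2/4) = 0.51 dB
Step 2: SE = SL - 2*TL + TS - NL + DI - DT = 226 - 2*80 + (0.51) - 51 + 22 - 11 = 26.51

26.51 dB


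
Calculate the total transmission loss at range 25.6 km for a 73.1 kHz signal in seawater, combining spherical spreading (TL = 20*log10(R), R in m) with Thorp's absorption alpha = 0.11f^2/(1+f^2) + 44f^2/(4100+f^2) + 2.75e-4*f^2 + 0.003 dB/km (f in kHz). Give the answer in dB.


Step 1 (Thorp): alpha = 0.11*5343.61/(1+5343.61) + 44*5343.61/(4100+5343.61) + 2.75e-4*5343.61 + 0.003 = 26.4796 dB/km
Step 2: TL_spread = 20*log10(25600) = 88.16 dB
Step 3: TL_abs = alpha*R = 26.4796 * 25.6 = 677.88 dB
Step 4: TL_total = 88.16 + 677.88 = 766.04

766.04 dB


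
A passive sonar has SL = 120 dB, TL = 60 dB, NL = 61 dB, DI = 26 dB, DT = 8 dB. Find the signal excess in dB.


SE = SL - TL - NL + DI - DT = 120 - 60 - 61 + 26 - 8 = 17

17 dB


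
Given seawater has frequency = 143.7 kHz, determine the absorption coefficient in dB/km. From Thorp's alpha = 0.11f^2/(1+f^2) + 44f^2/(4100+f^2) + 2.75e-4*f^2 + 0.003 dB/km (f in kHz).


f^2 = 20649.69
alpha = 0.11*20649.69/(1+20649.69) + 44*20649.69/(4100+20649.69) + 2.75e-4*20649.69 + 0.003 = 42.503

42.503 dB/km


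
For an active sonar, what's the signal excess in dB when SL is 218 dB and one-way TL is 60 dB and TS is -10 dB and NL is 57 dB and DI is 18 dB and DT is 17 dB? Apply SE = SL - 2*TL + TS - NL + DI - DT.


SE = SL - 2*TL + TS - NL + DI - DT = 218 - 2*60 + (-10) - 57 + 18 - 17 = 32

32 dB


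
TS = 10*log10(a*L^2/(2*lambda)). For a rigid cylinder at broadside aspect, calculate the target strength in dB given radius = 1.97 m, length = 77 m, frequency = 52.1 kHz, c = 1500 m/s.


53.07 dB


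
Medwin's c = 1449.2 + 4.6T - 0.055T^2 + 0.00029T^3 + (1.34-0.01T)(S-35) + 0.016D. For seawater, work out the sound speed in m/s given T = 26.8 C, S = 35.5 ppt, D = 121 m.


c = 1449.2 + 4.6*26.8 - 0.055*26.8^2 + 0.00029*26.8^3 + (1.34 - 0.01*26.8)*(35.5 - 35) + 0.016*121 = 1541.03

1541.03 m/s


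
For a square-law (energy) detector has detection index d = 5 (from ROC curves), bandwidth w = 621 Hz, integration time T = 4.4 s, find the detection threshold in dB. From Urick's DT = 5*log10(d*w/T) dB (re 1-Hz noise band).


14.24 dB


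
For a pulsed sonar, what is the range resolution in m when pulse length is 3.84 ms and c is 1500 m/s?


dR = c*tau/2 = 1500 * 3.84e-3 / 2 = 2.88

2.88 m


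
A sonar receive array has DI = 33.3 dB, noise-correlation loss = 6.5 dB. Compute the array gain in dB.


AG = DI - L_corr = 33.3 - 6.5 = 26.8

26.8 dB


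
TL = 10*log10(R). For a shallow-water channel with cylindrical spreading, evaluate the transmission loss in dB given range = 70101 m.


TL = 10*log10(70101) = 48.46

48.46 dB


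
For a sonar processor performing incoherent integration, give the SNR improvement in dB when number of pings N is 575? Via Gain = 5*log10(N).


13.8 dB


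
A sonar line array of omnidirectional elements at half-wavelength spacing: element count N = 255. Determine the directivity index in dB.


DI = 10*log10(255) = 24.07

24.07 dB
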